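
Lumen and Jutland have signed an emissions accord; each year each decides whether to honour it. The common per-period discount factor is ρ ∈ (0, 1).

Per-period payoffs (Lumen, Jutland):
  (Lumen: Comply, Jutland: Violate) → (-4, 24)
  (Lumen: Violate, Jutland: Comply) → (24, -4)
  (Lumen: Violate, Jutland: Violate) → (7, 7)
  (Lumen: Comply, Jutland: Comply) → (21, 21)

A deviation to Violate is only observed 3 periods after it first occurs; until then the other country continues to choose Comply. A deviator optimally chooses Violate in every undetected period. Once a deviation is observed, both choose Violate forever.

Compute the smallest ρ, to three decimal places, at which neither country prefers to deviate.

0.561

The best deviation is to choose Violate for all 3 undetected periods, earning 24 each, then 7 forever once detected.
Deviation value: 24(1−ρ^3)/(1−ρ) + 7ρ^3/(1−ρ); cooperation value: 21/(1−ρ).
IC: 21 ≥ 24(1−ρ^3) + 7ρ^3 = 24 − 17ρ^3.
So ρ^3 ≥ 3/17, giving ρ ≥ (3/17)^(1/3) ≈ 0.561.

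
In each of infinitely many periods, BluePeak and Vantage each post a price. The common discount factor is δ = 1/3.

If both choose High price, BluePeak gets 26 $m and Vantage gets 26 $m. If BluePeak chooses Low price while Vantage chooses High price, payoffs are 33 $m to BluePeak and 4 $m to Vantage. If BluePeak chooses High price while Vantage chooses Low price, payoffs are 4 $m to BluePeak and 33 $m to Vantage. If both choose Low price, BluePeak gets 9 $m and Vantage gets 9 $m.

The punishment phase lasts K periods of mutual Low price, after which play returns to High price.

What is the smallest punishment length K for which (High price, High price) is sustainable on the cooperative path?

IC: δ(1−δ^K)/(1−δ) ≥ (33−26)/(26−9) = 7/17.
With δ = 1/3: need 1 − δ^K ≥ 7/17·(1−1/3)/(1/3), i.e. δ^K ≤ 0.1765.
Since (1/3)^1 = 0.3333 and (1/3)^2 = 0.1111, the smallest such K is 2.

2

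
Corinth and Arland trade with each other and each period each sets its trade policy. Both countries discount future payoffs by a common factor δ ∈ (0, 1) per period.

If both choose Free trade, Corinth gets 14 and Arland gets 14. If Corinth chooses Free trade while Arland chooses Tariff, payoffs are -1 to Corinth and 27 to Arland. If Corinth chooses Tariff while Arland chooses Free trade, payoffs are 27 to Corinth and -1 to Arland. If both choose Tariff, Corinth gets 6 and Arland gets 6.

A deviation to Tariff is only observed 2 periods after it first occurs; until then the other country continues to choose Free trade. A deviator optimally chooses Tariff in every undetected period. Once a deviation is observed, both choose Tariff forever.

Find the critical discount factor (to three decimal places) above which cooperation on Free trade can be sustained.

Deviating for the 2 undetected periods gains 27−14 = 13 per period over cooperation, then loses 14−6 = 8 per period forever once punishment starts.
Gain: 13(1 + δ + … + δ^1); loss: 8·δ^2/(1−δ).
No profitable deviation ⇔ 13(1−δ^2) ≤ 8·δ^2, i.e. δ^2 ≥ 13/(13+8) = 13/21.
Hence δ ≥ (13/21)^(1/2) ≈ 0.787.

0.787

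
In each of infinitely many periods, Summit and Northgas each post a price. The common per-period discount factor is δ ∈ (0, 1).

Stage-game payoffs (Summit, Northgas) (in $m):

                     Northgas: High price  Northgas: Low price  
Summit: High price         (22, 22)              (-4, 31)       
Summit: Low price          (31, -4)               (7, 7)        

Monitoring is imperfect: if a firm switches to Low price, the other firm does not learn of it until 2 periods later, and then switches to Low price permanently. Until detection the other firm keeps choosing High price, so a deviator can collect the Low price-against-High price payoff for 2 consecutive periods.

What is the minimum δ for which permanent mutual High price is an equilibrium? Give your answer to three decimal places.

The best deviation is to choose Low price for all 2 undetected periods, earning 31 each, then 7 forever once detected.
Deviation value: 31(1−δ^2)/(1−δ) + 7δ^2/(1−δ); cooperation value: 22/(1−δ).
IC: 22 ≥ 31(1−δ^2) + 7δ^2 = 31 − 24δ^2.
So δ^2 ≥ 9/24 = 3/8, giving δ ≥ (3/8)^(1/2) ≈ 0.612.

0.612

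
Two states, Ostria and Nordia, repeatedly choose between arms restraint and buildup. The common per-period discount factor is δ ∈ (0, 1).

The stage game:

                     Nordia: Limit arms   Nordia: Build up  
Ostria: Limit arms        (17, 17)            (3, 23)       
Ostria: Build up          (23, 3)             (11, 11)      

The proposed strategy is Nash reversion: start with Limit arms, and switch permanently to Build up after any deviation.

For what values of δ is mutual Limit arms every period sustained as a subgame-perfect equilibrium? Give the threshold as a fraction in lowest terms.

1/2

Under grim trigger the critical discount factor is (T−C)/(T−P) with T = 23, C = 17, P = 11.
δ* = (23−17)/(23−11) = 6/12 = 1/2.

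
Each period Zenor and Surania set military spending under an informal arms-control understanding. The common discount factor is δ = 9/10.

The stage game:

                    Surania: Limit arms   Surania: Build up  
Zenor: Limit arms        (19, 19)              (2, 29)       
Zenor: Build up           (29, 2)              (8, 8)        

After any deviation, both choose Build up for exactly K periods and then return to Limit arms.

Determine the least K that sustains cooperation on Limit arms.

2

IC: δ(1−δ^K)/(1−δ) ≥ (29−19)/(19−8) = 10/11.
With δ = 9/10: need 1 − δ^K ≥ 10/11·(1−9/10)/(9/10), i.e. δ^K ≤ 0.8990.
Since (9/10)^1 = 0.9000 and (9/10)^2 = 0.8100, the smallest such K is 2.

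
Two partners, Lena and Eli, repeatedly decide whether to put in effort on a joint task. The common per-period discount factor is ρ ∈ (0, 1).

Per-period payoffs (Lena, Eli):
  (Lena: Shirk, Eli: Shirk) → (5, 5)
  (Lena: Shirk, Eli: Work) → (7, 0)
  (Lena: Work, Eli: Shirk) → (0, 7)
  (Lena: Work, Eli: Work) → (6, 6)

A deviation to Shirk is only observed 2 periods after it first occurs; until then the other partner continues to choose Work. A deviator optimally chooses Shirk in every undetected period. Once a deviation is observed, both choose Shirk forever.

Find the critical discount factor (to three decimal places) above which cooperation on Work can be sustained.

The best deviation is to choose Shirk for all 2 undetected periods, earning 7 each, then 5 forever once detected.
Deviation value: 7(1−ρ^2)/(1−ρ) + 5ρ^2/(1−ρ); cooperation value: 6/(1−ρ).
IC: 6 ≥ 7(1−ρ^2) + 5ρ^2 = 7 − 2ρ^2.
So ρ^2 ≥ 1/2, giving ρ ≥ (1/2)^(1/2) ≈ 0.707.

0.707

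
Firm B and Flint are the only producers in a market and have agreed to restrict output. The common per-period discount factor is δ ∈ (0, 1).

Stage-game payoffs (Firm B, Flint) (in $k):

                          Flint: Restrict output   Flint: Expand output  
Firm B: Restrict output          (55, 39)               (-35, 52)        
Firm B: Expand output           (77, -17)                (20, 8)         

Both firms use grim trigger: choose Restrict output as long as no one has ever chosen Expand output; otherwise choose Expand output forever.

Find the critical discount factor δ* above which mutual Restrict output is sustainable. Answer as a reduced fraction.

For Firm B: deviation gain 77−55 = 22, per-period punishment loss 55−20 = 35. IC gives δ ≥ 22/57.
For Flint: gain 13, loss 31 per period, so δ ≥ 13/44.
The tighter constraint is Firm B's, so cooperation needs δ ≥ 22/57.

22/57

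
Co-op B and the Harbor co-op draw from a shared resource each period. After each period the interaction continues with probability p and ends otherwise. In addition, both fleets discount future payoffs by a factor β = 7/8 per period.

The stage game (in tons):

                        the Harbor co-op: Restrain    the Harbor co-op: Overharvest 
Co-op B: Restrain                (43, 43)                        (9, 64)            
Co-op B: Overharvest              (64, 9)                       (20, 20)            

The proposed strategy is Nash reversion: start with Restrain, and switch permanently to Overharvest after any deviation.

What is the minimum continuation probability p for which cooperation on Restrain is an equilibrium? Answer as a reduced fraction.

Expected continuation weight on next period's payoff is β·p = 7/8·p, which plays the role of the discount factor.
Cooperation requires 7/8·p ≥ (64−43)/(64−20) = 21/44, hence p ≥ 6/11.

6/11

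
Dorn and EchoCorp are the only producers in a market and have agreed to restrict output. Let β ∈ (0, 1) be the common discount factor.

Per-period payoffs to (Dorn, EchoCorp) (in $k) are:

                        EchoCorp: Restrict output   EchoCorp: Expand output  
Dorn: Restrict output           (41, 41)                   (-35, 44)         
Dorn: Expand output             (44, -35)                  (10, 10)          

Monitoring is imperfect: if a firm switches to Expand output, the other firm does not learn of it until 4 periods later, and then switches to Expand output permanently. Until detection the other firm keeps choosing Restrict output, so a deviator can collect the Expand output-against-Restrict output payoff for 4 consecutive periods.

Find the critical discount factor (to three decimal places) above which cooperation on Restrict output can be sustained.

0.545

Deviating for the 4 undetected periods gains 44−41 = 3 per period over cooperation, then loses 41−10 = 31 per period forever once punishment starts.
Gain: 3(1 + β + … + β^3); loss: 31·β^4/(1−β).
No profitable deviation ⇔ 3(1−β^4) ≤ 31·β^4, i.e. β^4 ≥ 3/(3+31) = 3/34.
Hence β ≥ (3/34)^(1/4) ≈ 0.545.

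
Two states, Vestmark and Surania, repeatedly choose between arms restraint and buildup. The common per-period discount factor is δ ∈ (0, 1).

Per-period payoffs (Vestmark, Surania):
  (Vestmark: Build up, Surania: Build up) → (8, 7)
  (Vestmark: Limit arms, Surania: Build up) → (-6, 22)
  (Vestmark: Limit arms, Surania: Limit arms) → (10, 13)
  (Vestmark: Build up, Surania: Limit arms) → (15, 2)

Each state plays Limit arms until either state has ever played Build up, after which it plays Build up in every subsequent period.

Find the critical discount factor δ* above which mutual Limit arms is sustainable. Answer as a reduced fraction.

5/7

Vestmark's threshold: (15−10)/(15−8) = 5/7.
Surania's threshold: (22−13)/(22−7) = 3/5.
5/7 > 3/5, so Vestmark binds and δ* = 5/7.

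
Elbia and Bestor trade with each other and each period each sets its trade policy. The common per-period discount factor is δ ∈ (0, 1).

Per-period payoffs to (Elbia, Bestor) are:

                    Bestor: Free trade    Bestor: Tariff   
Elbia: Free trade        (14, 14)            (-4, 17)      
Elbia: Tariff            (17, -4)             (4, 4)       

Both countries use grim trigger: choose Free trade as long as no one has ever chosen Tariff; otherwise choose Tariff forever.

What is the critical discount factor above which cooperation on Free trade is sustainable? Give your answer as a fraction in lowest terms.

3/13

One-period gain from deviating is 17 − 14 = 3. The loss is 14 − 4 = 10 in every subsequent period, with present value 10·δ/(1−δ).
Deviation is unprofitable when 10·δ/(1−δ) ≥ 3, i.e. δ/(1−δ) ≥ 3/10.
Equivalently δ ≥ 3/(3+10) = 3/13.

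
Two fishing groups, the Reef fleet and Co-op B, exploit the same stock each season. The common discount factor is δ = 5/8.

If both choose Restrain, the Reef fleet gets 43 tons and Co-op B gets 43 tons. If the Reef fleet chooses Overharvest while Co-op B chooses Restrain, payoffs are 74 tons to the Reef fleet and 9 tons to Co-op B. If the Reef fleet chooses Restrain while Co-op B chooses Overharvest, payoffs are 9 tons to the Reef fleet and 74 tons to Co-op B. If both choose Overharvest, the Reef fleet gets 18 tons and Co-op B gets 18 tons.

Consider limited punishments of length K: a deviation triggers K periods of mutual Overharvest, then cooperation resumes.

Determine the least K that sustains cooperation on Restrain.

3

Need Σ_{k=1}^{K} δ^k ≥ (74−43)/(43−18) = 1.2400 at δ = 5/8.
At K = 2 the sum is 1.0156 < 1.2400; at K = 3 it is 1.2598 ≥ 1.2400.
So the minimum punishment length is K = 3.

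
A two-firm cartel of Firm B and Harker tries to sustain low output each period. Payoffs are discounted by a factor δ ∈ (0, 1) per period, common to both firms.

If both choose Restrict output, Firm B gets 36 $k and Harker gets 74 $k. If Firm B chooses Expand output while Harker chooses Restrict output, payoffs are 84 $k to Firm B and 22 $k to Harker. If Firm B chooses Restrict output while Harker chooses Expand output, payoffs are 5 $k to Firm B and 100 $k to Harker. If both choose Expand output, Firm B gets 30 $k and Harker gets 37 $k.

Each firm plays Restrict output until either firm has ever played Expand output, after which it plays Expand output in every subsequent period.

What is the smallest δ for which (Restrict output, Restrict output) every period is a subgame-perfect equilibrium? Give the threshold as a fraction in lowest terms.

8/9

For Firm B: deviation gain 84−36 = 48, per-period punishment loss 36−30 = 6. IC gives δ ≥ 48/54 = 8/9.
For Harker: gain 26, loss 37 per period, so δ ≥ 26/63.
The tighter constraint is Firm B's, so cooperation needs δ ≥ 8/9.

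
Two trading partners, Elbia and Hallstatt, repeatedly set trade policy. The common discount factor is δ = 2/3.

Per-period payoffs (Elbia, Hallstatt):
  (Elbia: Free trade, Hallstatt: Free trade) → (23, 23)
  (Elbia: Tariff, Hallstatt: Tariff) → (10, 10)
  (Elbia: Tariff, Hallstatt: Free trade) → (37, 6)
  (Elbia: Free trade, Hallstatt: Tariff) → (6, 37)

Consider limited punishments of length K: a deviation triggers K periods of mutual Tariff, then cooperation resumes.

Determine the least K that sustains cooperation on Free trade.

2

Need Σ_{k=1}^{K} δ^k ≥ (37−23)/(23−10) = 1.0769 at δ = 2/3.
At K = 1 the sum is 0.6667 < 1.0769; at K = 2 it is 1.1111 ≥ 1.0769.
So the minimum punishment length is K = 2.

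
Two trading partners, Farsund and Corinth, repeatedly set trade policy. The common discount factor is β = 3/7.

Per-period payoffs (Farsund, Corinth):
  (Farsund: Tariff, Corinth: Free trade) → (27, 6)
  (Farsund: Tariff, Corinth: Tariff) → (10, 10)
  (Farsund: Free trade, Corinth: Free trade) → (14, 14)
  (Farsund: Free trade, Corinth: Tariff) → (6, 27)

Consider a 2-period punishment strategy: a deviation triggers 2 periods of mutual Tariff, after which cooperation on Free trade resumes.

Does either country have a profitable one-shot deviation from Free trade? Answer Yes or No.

A one-shot deviation gives 27 now, then 10 for 2 periods, then back to 14.
Gain from deviating: (27−14) today; loss: (14−10) in each of the next 2 periods.
No-deviation condition: (14−10)(β+…+β^2) ≥ 27−14, i.e. β+…+β^2 ≥ 13/4.
At β = 3/7: β+…+β^2 = 0.6122 < 3.2500.
So cooperation is not sustainable.

Yes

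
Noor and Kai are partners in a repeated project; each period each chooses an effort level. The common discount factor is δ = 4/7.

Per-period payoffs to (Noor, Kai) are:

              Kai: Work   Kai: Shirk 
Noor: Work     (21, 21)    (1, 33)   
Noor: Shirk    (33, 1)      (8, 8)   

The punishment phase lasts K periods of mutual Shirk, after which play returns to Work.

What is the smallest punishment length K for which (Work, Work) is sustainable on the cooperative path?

3

IC: δ(1−δ^K)/(1−δ) ≥ (33−21)/(21−8) = 12/13.
With δ = 4/7: need 1 − δ^K ≥ 12/13·(1−4/7)/(4/7), i.e. δ^K ≤ 0.3077.
Since (4/7)^2 = 0.3265 and (4/7)^3 = 0.1866, the smallest such K is 3.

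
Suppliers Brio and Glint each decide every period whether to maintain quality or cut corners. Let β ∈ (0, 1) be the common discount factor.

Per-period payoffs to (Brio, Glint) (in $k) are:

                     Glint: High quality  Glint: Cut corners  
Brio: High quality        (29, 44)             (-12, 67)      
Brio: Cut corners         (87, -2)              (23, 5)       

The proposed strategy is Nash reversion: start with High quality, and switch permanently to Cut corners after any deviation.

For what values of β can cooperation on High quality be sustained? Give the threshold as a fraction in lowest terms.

Brio's threshold: (87−29)/(87−23) = 29/32.
Glint's threshold: (67−44)/(67−5) = 23/62.
29/32 > 23/62, so Brio binds and β* = 29/32.

29/32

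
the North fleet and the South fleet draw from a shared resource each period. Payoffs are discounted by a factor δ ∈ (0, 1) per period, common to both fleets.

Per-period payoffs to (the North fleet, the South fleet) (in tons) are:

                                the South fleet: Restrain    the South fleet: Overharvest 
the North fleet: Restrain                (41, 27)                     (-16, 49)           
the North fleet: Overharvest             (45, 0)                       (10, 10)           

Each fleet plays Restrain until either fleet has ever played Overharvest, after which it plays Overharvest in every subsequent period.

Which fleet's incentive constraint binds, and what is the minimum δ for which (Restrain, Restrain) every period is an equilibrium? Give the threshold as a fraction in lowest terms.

the North fleet's threshold: (45−41)/(45−10) = 4/35.
the South fleet's threshold: (49−27)/(49−10) = 22/39.
4/35 < 22/39, so the South fleet binds and δ* = 22/39.

the South fleet; δ ≥ 22/39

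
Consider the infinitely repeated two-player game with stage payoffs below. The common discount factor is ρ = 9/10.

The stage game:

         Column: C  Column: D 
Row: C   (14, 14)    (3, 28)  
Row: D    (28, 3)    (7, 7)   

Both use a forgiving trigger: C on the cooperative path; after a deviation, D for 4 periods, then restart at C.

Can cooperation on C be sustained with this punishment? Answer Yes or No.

Yes

A one-shot deviation gives 28 now, then 7 for 4 periods, then back to 14.
Gain from deviating: (28−14) today; loss: (14−7) in each of the next 4 periods.
No-deviation condition: (14−7)(ρ+…+ρ^4) ≥ 28−14, i.e. ρ+…+ρ^4 ≥ 2.
At ρ = 9/10: ρ+…+ρ^4 = 3.0951 ≥ 2.0000.
So cooperation is sustainable.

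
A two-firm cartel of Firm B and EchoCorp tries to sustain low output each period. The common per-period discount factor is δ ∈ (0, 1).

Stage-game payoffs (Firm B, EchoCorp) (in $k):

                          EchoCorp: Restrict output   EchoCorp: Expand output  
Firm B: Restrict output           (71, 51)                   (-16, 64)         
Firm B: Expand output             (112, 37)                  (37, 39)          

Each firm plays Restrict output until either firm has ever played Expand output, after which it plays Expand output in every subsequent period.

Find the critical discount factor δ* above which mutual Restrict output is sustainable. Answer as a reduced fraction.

41/75

For Firm B: deviation gain 112−71 = 41, per-period punishment loss 71−37 = 34. IC gives δ ≥ 41/75.
For EchoCorp: gain 13, loss 12 per period, so δ ≥ 13/25.
The tighter constraint is Firm B's, so cooperation needs δ ≥ 41/75.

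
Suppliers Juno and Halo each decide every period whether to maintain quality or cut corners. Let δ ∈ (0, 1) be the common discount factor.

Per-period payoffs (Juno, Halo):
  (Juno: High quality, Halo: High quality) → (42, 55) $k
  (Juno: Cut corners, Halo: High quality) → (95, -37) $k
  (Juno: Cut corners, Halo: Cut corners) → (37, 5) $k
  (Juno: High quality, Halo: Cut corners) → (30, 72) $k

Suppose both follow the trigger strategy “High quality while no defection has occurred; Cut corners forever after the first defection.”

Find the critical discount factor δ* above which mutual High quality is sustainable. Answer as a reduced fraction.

53/58

Juno: cooperation gives 42 each period; deviation gives 95 once then 37 forever.
  42/(1−δ) ≥ 95 + 37δ/(1−δ) ⇒ δ ≥ 53/58.
Halo: cooperation gives 55 each period; deviation gives 72 once then 5 forever.
  δ ≥ 17/67.
Both must hold, so the binding constraint is Juno's: δ ≥ 53/58.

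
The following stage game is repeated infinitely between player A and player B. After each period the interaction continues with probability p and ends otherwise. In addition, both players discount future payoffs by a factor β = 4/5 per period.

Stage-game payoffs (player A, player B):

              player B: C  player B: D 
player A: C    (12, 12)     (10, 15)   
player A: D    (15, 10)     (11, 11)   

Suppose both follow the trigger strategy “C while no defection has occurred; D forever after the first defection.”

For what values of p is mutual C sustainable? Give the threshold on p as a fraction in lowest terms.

15/16

Expected continuation weight on next period's payoff is β·p = 4/5·p, which plays the role of the discount factor.
Cooperation requires 4/5·p ≥ (15−12)/(15−11) = 3/4, hence p ≥ 15/16.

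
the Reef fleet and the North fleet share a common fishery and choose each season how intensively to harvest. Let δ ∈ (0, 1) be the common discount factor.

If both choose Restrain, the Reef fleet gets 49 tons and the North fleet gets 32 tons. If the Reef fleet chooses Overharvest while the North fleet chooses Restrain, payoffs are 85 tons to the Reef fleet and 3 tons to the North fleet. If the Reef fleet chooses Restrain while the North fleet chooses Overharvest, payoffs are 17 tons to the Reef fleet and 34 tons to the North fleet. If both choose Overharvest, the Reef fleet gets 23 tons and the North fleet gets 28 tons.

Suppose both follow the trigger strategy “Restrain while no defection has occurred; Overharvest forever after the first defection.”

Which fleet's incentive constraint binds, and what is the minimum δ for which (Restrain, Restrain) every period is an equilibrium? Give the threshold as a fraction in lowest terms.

the Reef fleet: cooperation gives 49 each period; deviation gives 85 once then 23 forever.
  49/(1−δ) ≥ 85 + 23δ/(1−δ) ⇒ δ ≥ 36/62 = 18/31.
the North fleet: cooperation gives 32 each period; deviation gives 34 once then 28 forever.
  δ ≥ 2/6 = 1/3.
Both must hold, so the binding constraint is the Reef fleet's: δ ≥ 18/31.

the Reef fleet; δ ≥ 18/31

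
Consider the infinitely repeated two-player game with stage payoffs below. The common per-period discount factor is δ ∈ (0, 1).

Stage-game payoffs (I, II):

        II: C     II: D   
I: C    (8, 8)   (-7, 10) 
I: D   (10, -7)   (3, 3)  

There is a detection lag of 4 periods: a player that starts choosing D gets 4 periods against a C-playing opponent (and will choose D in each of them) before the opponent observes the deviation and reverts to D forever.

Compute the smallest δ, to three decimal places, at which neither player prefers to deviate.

0.731

Deviating for the 4 undetected periods gains 10−8 = 2 per period over cooperation, then loses 8−3 = 5 per period forever once punishment starts.
Gain: 2(1 + δ + … + δ^3); loss: 5·δ^4/(1−δ).
No profitable deviation ⇔ 2(1−δ^4) ≤ 5·δ^4, i.e. δ^4 ≥ 2/(2+5) = 2/7.
Hence δ ≥ (2/7)^(1/4) ≈ 0.731.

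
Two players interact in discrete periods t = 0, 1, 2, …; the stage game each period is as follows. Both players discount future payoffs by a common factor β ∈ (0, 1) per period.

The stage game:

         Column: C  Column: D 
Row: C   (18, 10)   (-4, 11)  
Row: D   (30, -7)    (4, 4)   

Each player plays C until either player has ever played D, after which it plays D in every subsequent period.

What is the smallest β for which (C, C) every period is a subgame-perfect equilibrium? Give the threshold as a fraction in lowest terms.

Row: cooperation gives 18 each period; deviation gives 30 once then 4 forever.
  18/(1−β) ≥ 30 + 4β/(1−β) ⇒ β ≥ 12/26 = 6/13.
Column: cooperation gives 10 each period; deviation gives 11 once then 4 forever.
  β ≥ 1/7.
Both must hold, so the binding constraint is Row's: β ≥ 6/13.

6/13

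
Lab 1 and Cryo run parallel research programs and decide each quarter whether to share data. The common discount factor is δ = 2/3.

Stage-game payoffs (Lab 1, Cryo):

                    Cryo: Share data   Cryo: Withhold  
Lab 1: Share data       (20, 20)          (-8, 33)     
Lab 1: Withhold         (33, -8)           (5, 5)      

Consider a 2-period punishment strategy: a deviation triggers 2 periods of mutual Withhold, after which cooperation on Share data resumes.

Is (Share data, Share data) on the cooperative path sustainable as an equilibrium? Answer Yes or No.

Yes

Comparing payoff streams over the 3 periods until play realigns: cooperate → 20(1+δ+…+δ^2); deviate → 33 + 5(δ+…+δ^2).
Cooperation is sustained iff (20−5)(δ+…+δ^2) ≥ 33−20.
δ+…+δ^2 = 2/3·(1−(2/3)^2)/(1−2/3) = 1.1111, and (33−20)/(20−5) = 0.8667.
1.1111 ≥ 0.8667, so cooperation is sustainable.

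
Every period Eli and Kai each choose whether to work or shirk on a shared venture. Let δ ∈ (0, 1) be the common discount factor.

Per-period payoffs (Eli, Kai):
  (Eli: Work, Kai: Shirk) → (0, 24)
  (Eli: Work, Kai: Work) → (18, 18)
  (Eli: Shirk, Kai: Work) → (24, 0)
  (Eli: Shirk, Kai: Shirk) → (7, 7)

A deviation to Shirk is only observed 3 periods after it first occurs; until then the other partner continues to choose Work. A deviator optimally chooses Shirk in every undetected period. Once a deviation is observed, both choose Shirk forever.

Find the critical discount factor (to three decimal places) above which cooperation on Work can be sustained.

0.707

The best deviation is to choose Shirk for all 3 undetected periods, earning 24 each, then 7 forever once detected.
Deviation value: 24(1−δ^3)/(1−δ) + 7δ^3/(1−δ); cooperation value: 18/(1−δ).
IC: 18 ≥ 24(1−δ^3) + 7δ^3 = 24 − 17δ^3.
So δ^3 ≥ 6/17, giving δ ≥ (6/17)^(1/3) ≈ 0.707.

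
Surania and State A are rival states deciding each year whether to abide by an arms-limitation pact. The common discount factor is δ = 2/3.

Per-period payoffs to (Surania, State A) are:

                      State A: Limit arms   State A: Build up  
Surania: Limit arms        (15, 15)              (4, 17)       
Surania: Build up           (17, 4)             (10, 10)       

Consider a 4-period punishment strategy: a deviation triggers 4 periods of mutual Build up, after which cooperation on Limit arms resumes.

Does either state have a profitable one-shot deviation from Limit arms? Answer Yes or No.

No

IC: δ+…+δ^4 ≥ (17−15)/(15−10) = 2/5.
At δ = 2/3: partial sum = 1.6049 ≥ 0.4000. Cooperation sustainable.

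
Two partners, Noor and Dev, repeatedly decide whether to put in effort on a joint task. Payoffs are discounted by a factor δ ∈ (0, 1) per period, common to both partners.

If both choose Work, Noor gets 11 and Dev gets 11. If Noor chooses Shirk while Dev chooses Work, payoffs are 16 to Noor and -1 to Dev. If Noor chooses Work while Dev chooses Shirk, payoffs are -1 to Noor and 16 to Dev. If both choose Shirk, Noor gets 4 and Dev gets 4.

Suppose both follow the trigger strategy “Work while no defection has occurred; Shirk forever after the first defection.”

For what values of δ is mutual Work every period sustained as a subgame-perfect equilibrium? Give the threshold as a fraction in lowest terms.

One-period gain from deviating is 16 − 11 = 5. The loss is 11 − 4 = 7 in every subsequent period, with present value 7·δ/(1−δ).
Deviation is unprofitable when 7·δ/(1−δ) ≥ 5, i.e. δ/(1−δ) ≥ 5/7.
Equivalently δ ≥ 5/(5+7) = 5/12.

5/12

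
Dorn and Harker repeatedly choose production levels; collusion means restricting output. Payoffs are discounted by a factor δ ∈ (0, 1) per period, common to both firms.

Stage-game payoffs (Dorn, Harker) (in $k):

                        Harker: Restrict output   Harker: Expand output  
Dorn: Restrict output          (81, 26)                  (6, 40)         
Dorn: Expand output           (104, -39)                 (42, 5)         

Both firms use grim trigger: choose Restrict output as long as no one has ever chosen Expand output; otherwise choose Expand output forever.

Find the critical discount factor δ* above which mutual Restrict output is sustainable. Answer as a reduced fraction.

Dorn: cooperation gives 81 each period; deviation gives 104 once then 42 forever.
  81/(1−δ) ≥ 104 + 42δ/(1−δ) ⇒ δ ≥ 23/62.
Harker: cooperation gives 26 each period; deviation gives 40 once then 5 forever.
  δ ≥ 14/35 = 2/5.
Both must hold, so the binding constraint is Harker's: δ ≥ 2/5.

2/5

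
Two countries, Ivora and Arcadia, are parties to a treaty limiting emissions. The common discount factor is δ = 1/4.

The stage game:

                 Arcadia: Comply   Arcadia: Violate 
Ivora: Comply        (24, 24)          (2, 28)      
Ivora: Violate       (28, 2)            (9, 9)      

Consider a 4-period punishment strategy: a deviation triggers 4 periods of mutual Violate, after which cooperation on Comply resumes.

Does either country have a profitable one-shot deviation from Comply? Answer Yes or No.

A one-shot deviation gives 28 now, then 9 for 4 periods, then back to 24.
Gain from deviating: (28−24) today; loss: (24−9) in each of the next 4 periods.
No-deviation condition: (24−9)(δ+…+δ^4) ≥ 28−24, i.e. δ+…+δ^4 ≥ 4/15.
At δ = 1/4: δ+…+δ^4 = 0.3320 ≥ 0.2667.
So cooperation is sustainable.

No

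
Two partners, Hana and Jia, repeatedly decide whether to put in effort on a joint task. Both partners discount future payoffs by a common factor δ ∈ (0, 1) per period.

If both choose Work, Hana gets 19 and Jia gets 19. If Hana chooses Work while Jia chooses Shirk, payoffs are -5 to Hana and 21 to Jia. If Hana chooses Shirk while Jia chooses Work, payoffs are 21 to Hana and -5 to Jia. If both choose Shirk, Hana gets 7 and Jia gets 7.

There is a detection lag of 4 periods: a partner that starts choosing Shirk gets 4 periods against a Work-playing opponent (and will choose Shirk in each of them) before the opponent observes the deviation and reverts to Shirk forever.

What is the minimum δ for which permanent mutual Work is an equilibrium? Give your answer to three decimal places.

0.615

The best deviation is to choose Shirk for all 4 undetected periods, earning 21 each, then 7 forever once detected.
Deviation value: 21(1−δ^4)/(1−δ) + 7δ^4/(1−δ); cooperation value: 19/(1−δ).
IC: 19 ≥ 21(1−δ^4) + 7δ^4 = 21 − 14δ^4.
So δ^4 ≥ 2/14 = 1/7, giving δ ≥ (1/7)^(1/4) ≈ 0.615.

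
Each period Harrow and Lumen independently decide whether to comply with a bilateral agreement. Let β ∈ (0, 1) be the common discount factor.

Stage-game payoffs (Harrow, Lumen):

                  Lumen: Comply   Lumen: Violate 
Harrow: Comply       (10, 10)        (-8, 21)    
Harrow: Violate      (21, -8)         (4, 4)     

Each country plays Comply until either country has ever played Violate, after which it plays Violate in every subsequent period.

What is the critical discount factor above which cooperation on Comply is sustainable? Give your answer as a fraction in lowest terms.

Cooperation forever yields 10 each period: 10/(1−β).
Deviating yields 21 once, then 4 forever: 21 + 4β/(1−β).
No profitable deviation requires 10/(1−β) ≥ 21 + 4β/(1−β).
Multiplying by (1−β): 10 ≥ 21(1−β) + 4β = 21 − 17β.
So 17β ≥ 11, i.e. β ≥ 11/17.

11/17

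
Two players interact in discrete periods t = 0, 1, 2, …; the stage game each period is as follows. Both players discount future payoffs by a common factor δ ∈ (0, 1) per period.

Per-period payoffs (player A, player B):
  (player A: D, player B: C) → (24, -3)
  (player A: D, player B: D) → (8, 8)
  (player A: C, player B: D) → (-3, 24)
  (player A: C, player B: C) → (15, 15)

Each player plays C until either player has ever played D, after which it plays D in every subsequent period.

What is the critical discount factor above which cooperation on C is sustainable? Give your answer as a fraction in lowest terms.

One-period gain from deviating is 24 − 15 = 9. The loss is 15 − 8 = 7 in every subsequent period, with present value 7·δ/(1−δ).
Deviation is unprofitable when 7·δ/(1−δ) ≥ 9, i.e. δ/(1−δ) ≥ 9/7.
Equivalently δ ≥ 9/(9+7) = 9/16.

9/16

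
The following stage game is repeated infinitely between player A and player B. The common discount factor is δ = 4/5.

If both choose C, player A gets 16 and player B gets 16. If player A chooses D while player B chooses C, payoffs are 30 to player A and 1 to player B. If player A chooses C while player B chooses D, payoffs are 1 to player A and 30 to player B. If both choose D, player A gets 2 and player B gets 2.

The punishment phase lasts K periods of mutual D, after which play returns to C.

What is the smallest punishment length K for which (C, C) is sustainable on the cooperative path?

No profitable deviation requires (16−2)(δ+…+δ^K) ≥ 30−16, i.e. δ+…+δ^K ≥ 1 ≈ 1.0000.
With δ = 4/5, the partial sums are K=1: 0.8000, K=2: 1.4400.
K = 2 is the first length at which the sum reaches 1.0000.

2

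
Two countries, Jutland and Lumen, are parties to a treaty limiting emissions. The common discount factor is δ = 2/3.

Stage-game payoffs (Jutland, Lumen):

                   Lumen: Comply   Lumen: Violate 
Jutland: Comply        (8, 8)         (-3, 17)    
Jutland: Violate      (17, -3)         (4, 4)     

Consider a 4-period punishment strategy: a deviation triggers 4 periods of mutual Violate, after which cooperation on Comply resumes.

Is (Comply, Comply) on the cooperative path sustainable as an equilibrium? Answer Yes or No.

A one-shot deviation gives 17 now, then 4 for 4 periods, then back to 8.
Gain from deviating: (17−8) today; loss: (8−4) in each of the next 4 periods.
No-deviation condition: (8−4)(δ+…+δ^4) ≥ 17−8, i.e. δ+…+δ^4 ≥ 9/4.
At δ = 2/3: δ+…+δ^4 = 1.6049 < 2.2500.
So cooperation is not sustainable.

No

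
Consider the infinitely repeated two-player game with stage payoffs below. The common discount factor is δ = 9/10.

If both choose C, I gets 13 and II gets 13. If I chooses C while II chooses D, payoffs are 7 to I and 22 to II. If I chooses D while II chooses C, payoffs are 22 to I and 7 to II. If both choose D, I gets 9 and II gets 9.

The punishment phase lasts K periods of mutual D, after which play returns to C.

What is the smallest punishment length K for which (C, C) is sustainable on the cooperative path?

IC: δ(1−δ^K)/(1−δ) ≥ (22−13)/(13−9) = 9/4.
With δ = 9/10: need 1 − δ^K ≥ 9/4·(1−9/10)/(9/10), i.e. δ^K ≤ 0.7500.
Since (9/10)^2 = 0.8100 and (9/10)^3 = 0.7290, the smallest such K is 3.

3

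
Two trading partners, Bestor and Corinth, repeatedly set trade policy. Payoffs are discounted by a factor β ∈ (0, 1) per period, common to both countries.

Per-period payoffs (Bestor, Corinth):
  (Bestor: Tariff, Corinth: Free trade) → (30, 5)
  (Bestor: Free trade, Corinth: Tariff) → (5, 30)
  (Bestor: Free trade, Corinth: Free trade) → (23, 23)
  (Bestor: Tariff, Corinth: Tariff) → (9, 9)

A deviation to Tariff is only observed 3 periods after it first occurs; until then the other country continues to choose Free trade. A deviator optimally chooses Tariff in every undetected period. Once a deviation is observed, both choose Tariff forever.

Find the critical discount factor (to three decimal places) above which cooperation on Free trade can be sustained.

A deviator earns 30 for 3 periods, then 9 forever; cooperating earns 23 forever. Multiplying the IC by (1−β):
23 ≥ 30(1−β^3) + 9β^3, so 21·β^3 ≥ 7 and β^3 ≥ 1/3.
β ≥ (1/3)^(1/3) ≈ 0.693.

0.693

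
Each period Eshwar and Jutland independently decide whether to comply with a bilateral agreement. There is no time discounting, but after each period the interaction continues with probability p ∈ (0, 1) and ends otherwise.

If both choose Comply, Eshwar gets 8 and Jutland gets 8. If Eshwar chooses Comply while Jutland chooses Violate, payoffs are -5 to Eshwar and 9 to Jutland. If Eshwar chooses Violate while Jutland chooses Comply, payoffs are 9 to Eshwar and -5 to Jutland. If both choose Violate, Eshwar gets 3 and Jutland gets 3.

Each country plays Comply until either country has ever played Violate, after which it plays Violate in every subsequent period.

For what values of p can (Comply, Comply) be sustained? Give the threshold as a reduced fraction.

Expected cooperation value is 8 + p·8 + p²·8 + … = 8/(1−p); deviation gives 9 + p·3/(1−p).
8 ≥ 9(1−p) + 3p ⇒ 6p ≥ 1 ⇒ p ≥ 1/6.

1/6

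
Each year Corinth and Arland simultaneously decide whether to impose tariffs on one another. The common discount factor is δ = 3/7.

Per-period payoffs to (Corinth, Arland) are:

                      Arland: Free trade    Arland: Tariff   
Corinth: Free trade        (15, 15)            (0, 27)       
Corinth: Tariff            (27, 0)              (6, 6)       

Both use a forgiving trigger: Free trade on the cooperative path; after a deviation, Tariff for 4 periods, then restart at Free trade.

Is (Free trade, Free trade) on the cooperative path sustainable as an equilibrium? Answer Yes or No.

Comparing payoff streams over the 5 periods until play realigns: cooperate → 15(1+δ+…+δ^4); deviate → 27 + 6(δ+…+δ^4).
Cooperation is sustained iff (15−6)(δ+…+δ^4) ≥ 27−15.
δ+…+δ^4 = 3/7·(1−(3/7)^4)/(1−3/7) = 0.7247, and (27−15)/(15−6) = 1.3333.
0.7247 < 1.3333, so cooperation is not sustainable.

No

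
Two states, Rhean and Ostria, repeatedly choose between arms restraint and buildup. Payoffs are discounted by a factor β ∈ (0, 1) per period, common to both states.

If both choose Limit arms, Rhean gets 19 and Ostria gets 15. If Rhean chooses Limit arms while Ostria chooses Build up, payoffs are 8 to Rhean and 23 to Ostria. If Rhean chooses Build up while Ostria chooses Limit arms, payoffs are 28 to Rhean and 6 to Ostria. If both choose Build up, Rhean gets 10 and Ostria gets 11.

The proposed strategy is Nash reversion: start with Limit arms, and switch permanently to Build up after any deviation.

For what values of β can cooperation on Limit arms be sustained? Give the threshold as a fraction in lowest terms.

2/3

Rhean: cooperation gives 19 each period; deviation gives 28 once then 10 forever.
  19/(1−β) ≥ 28 + 10β/(1−β) ⇒ β ≥ 9/18 = 1/2.
Ostria: cooperation gives 15 each period; deviation gives 23 once then 11 forever.
  β ≥ 8/12 = 2/3.
Both must hold, so the binding constraint is Ostria's: β ≥ 2/3.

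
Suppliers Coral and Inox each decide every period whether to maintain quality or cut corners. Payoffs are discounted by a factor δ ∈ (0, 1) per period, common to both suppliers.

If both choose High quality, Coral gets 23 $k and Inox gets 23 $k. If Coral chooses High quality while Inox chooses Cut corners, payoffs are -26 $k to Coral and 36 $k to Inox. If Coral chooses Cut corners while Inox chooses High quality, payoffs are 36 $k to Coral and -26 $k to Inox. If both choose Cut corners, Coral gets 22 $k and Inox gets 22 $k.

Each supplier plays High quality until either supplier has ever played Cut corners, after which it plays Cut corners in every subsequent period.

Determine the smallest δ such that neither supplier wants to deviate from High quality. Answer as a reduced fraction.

13/14

One-period gain from deviating is 36 − 23 = 13. The loss is 23 − 22 = 1 in every subsequent period, with present value 1·δ/(1−δ).
Deviation is unprofitable when 1·δ/(1−δ) ≥ 13, i.e. δ/(1−δ) ≥ 13.
Equivalently δ ≥ 13/(13+1) = 13/14.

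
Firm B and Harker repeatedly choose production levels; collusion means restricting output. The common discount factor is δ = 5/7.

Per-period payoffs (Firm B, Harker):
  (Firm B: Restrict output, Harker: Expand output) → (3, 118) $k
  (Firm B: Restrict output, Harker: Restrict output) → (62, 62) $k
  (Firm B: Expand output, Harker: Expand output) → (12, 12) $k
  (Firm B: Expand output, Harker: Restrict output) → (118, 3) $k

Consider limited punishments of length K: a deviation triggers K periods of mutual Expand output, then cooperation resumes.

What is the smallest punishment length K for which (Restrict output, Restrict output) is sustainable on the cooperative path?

2

No profitable deviation requires (62−12)(δ+…+δ^K) ≥ 118−62, i.e. δ+…+δ^K ≥ 28/25 ≈ 1.1200.
With δ = 5/7, the partial sums are K=1: 0.7143, K=2: 1.2245.
K = 2 is the first length at which the sum reaches 1.1200.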